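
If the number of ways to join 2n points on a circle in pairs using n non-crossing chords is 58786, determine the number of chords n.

Non-crossing pairings of 2n points on a circle are counted by C_n. The Catalan number equal to 58786 is C_11.

11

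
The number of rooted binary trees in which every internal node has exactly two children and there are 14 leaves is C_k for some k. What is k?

13

Full binary trees with 14 leaves have 14−1 = 13 internal nodes, so there are C_13 of them.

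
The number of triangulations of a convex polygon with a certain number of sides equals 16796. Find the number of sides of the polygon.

Triangulations of a convex m-gon are counted by C_{m−2}. Since C_10 = 16796, the index is 10.
So m − 2 = 10, giving m = 12 sides.

12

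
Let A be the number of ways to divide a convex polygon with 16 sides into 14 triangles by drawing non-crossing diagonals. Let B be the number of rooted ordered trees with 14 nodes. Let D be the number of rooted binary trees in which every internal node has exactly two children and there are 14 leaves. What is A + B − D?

A convex 16-gon is triangulated into 14 triangles, and the number of such triangulations is the Catalan number C_{16−2} = C_14. So A = C_14 = 2674440.
A rooted plane tree on 14 nodes has 13 edges, and such trees are counted by C_13. So B = C_13 = 742900.
A full binary tree with L leaves has L−1 internal nodes and is counted by C_{L−1}; L = 14 gives C_13. So D = C_13 = 742900.
A + B − D = 2674440 + 742900 − 742900 = 2674440.

2674440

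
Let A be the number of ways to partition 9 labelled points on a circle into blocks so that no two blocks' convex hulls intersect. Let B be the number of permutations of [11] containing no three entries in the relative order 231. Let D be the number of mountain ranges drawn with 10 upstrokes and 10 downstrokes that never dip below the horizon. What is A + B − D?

46852

Non-crossing partitions of an n-element set are counted by C_n; here n = 9. So A = C_9 = 4862.
Permutations of [n] avoiding any single length-3 pattern are counted by C_n; here n = 11. So B = C_11 = 58786.
Dyck paths of semilength n (length 2n) are counted by C_n; here n = 10. So D = C_10 = 16796.
A + B − D = 4862 + 58786 − 16796 = 46852.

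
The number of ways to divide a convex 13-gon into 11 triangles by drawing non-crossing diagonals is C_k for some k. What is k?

11

The number of triangulations of a 13-gon is the Catalan number C_11 (index = sides − 2).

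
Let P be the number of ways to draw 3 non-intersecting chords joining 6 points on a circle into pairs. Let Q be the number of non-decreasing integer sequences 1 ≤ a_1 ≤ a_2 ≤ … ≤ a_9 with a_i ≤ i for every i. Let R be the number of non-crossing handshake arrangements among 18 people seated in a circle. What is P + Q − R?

Pairing 6 circle points by 3 non-crossing chords gives C_3 matchings. So P = C_3 = 5.
Such sub-staircase sequences of length n are counted by C_n; here n = 9. So Q = C_9 = 4862.
Non-crossing handshake pairings of 2n people are counted by C_n; 18 people gives n = 9. So R = C_9 = 4862.
P + Q − R = 5 + 4862 − 4862 = 5.

5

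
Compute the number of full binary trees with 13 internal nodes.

Full binary trees with n internal nodes are counted by C_n; here n = 13.
C_13 = 742900.

742900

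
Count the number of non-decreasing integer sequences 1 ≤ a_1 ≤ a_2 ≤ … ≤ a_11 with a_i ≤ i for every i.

58786

Such sub-staircase sequences of length n are counted by C_n; here n = 11.
C_11 = C(22,11)/12 = 705432/12 = 58786.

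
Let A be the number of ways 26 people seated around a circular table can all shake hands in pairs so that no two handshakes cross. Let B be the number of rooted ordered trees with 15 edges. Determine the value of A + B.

Non-crossing handshake pairings of 2n people are counted by C_n; 26 people gives n = 13. So A = C_13 = 742900.
A rooted plane tree with 15 edges has 16 nodes, and the count is C_15. So B = C_15 = 9694845.
A + B = 742900 + 9694845 = 10437745.

10437745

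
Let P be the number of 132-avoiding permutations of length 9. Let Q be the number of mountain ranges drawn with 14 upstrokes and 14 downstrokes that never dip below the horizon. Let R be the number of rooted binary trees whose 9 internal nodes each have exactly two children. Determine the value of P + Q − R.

2674440

Permutations of [n] avoiding any single length-3 pattern are counted by C_n; here n = 9. So P = C_9 = 4862.
A Dyck path with 14 up-steps and 14 down-steps has semilength 14, so there are C_14 of them. So Q = C_14 = 2674440.
The number of full binary trees on 9 internal nodes is the Catalan number C_9. So R = C_9 = 4862.
P + Q − R = 4862 + 2674440 − 4862 = 2674440.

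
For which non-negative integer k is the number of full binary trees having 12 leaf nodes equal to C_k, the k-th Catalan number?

Full binary trees with 12 leaves have 12−1 = 11 internal nodes, so there are C_11 of them.

11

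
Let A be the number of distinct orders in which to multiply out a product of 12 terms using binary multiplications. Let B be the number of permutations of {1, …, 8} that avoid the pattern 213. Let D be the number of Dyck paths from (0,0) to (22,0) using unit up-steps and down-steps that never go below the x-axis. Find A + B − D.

Parenthesizations of m factors correspond to full binary trees with m leaves, counted by C_{m−1}; m = 12 gives C_11. So A = C_11 = 58786.
Permutations of [n] avoiding any single length-3 pattern are counted by C_n; here n = 8. So B = C_8 = 1430.
A Dyck path with 11 up-steps and 11 down-steps has semilength 11, so there are C_11 of them. So D = C_11 = 58786.
A + B − D = 58786 + 1430 − 58786 = 1430.

1430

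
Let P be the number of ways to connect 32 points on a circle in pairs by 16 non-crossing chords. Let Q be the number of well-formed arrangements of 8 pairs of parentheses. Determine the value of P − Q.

35356240

Non-crossing perfect matchings of 2n points on a circle are counted by C_n; with 32 points, n = 16. So P = C_16 = 35357670.
Balanced strings of n pairs of brackets are counted by C_n; here n = 8. So Q = C_8 = 1430.
P − Q = 35357670 − 1430 = 35356240.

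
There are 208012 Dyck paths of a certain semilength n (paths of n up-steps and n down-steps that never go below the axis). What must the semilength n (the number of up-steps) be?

12

Dyck paths of semilength n are counted by C_n, and C_12 = 208012.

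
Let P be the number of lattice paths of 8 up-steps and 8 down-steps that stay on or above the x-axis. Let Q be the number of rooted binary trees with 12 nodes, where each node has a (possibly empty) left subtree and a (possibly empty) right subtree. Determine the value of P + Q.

Paths of 8 up- and 8 down-steps that never dip below the axis are Dyck paths; their count is C_8. So P = C_8 = 1430.
There are C_n binary search tree shapes on n keys; with n = 12 that is C_12. So Q = C_12 = 208012.
P + Q = 1430 + 208012 = 209442.

209442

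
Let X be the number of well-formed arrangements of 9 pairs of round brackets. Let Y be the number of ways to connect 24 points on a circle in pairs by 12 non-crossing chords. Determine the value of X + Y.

Balanced strings of n pairs of brackets are counted by C_n; here n = 9. So X = C_9 = 4862.
Pairing 24 circle points by 12 non-crossing chords gives C_12 matchings. So Y = C_12 = 208012.
X + Y = 4862 + 208012 = 212874.

212874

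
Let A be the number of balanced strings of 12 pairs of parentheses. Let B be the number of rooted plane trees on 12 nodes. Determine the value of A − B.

A balanced arrangement of 12 bracket pairs is a Dyck word of semilength 12, so the count is C_12. So A = C_12 = 208012.
Rooted ordered (plane) trees on m nodes have m−1 edges and are counted by C_{m−1}; m = 12 gives C_11. So B = C_11 = 58786.
A − B = 208012 − 58786 = 149226.

149226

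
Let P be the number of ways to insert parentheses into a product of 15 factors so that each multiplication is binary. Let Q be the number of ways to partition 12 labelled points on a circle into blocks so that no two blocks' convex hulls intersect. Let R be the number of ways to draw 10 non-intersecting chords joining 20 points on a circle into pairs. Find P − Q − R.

Ways to associate a product of 15 factors correspond to binary trees on 15 leaves, so the count is C_14. So P = C_14 = 2674440.
The non-crossing partitions of [12] form a lattice of size C_12. So Q = C_12 = 208012.
Non-crossing perfect matchings of 2n points on a circle are counted by C_n; with 20 points, n = 10. So R = C_10 = 16796.
P − Q − R = 2674440 − 208012 − 16796 = 2449632.

2449632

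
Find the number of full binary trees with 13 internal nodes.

742900

The number of full binary trees on 13 internal nodes is the Catalan number C_13.
C_13 = C(26,13)/14 = 10400600/14 = 742900.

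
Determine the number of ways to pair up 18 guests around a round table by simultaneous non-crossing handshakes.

4862

With 18 = 2·9 people, non-crossing handshake pairings are non-crossing perfect matchings on a circle, counted by C_9.
C_9 = 4862.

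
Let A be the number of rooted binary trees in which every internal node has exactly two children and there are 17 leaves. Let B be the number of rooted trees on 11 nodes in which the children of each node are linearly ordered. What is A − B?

Full binary trees with 17 leaves have 17−1 = 16 internal nodes, so there are C_16 of them. So A = C_16 = 35357670.
Rooted ordered (plane) trees on m nodes have m−1 edges and are counted by C_{m−1}; m = 11 gives C_10. So B = C_10 = 16796.
A − B = 35357670 − 16796 = 35340874.

35340874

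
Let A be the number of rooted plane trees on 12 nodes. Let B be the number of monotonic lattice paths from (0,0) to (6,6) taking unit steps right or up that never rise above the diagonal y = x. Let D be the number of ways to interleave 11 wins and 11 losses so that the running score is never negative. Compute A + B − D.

132

Rooted ordered (plane) trees on m nodes have m−1 edges and are counted by C_{m−1}; m = 12 gives C_11. So A = C_11 = 58786.
Sub-diagonal monotone paths from (0,0) to (6,6) biject with Dyck paths of semilength 6, giving C_6. So B = C_6 = 132.
Ballot sequences with n votes each where one side never trails are Dyck words, counted by C_n; here n = 11. So D = C_11 = 58786.
A + B − D = 58786 + 132 − 58786 = 132.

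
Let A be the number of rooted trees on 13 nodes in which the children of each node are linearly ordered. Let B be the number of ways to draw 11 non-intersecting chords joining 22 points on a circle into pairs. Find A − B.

A rooted plane tree on 13 nodes has 12 edges, and such trees are counted by C_12. So A = C_12 = 208012.
Non-crossing perfect matchings of 2n points on a circle are counted by C_n; with 22 points, n = 11. So B = C_11 = 58786.
A − B = 208012 − 58786 = 149226.

149226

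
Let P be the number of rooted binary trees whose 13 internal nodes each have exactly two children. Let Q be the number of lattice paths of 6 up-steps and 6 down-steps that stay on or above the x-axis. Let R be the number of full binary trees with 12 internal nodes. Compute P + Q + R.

Full binary trees with n internal nodes are counted by C_n; here n = 13. So P = C_13 = 742900.
Dyck paths of semilength n (length 2n) are counted by C_n; here n = 6. So Q = C_6 = 132.
The number of full binary trees on 12 internal nodes is the Catalan number C_12. So R = C_12 = 208012.
P + Q + R = 742900 + 132 + 208012 = 951044.

951044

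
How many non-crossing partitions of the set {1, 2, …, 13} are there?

Non-crossing partitions of an n-element set are counted by C_n; here n = 13.
C_13 = C_12 · 2(2·12+1)/(12+2) = 208012 · 50/14 = 742900.

742900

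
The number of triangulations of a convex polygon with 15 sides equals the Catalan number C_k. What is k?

The number of triangulations of a 15-gon is the Catalan number C_13 (index = sides − 2).

13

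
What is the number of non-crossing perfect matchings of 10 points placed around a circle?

42

Non-crossing perfect matchings of 2n points on a circle are counted by C_n; with 10 points, n = 5.
C_5 = C_4 · 2(2·4+1)/(4+2) = 14 · 18/6 = 42.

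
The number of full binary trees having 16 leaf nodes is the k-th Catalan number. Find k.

Full binary trees with 16 leaves have 16−1 = 15 internal nodes, so there are C_15 of them.

15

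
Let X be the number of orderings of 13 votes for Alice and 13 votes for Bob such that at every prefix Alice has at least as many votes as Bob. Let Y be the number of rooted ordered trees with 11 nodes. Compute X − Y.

726104

Ballot sequences with n votes each where one side never trails are Dyck words, counted by C_n; here n = 13. So X = C_13 = 742900.
Rooted ordered (plane) trees on m nodes have m−1 edges and are counted by C_{m−1}; m = 11 gives C_10. So Y = C_10 = 16796.
X − Y = 742900 − 16796 = 726104.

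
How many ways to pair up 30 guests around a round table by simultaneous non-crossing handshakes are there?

With 30 = 2·15 people, non-crossing handshake pairings are non-crossing perfect matchings on a circle, counted by C_15.
C_15 = C_14 · 2(2·14+1)/(14+2) = 2674440 · 58/16 = 9694845.

9694845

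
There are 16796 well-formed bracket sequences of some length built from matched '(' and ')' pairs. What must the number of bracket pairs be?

10

Balanced strings of n bracket-pairs are counted by C_n. Since C_10 = 16796, the index is 10.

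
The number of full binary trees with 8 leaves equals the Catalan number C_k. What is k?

A full binary tree with L leaves has L−1 internal nodes and is counted by C_{L−1}; L = 8 gives C_7.

7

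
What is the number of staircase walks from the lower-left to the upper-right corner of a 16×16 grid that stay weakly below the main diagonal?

35357670

Sub-diagonal monotone paths from (0,0) to (16,16) biject with Dyck paths of semilength 16, giving C_16.
C_16 = C_15 · 2(2·15+1)/(15+2) = 9694845 · 62/17 = 35357670.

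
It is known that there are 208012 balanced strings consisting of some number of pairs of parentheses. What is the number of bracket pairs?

12

Balanced strings of n bracket-pairs are counted by C_n; 208012 = C_12.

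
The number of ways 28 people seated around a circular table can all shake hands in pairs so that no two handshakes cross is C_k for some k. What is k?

14

Non-crossing handshake pairings of 2n people are counted by C_n; 28 people gives n = 14.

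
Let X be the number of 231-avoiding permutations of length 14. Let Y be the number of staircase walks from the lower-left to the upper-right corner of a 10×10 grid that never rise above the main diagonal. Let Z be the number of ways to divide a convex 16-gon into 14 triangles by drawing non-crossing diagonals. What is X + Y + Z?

For any fixed pattern of length 3, the pattern-avoiding permutations of [14] number C_14. So X = C_14 = 2674440.
Monotone paths in an n×n grid that stay weakly below the diagonal are counted by C_n; here n = 10. So Y = C_10 = 16796.
The number of triangulations of a 16-gon is the Catalan number C_14 (index = sides − 2). So Z = C_14 = 2674440.
X + Y + Z = 2674440 + 16796 + 2674440 = 5365676.

5365676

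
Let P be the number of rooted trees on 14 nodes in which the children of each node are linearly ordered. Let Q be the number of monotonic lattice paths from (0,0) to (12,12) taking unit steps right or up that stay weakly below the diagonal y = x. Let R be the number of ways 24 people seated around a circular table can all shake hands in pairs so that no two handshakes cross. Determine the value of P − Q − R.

326876

A rooted plane tree on 14 nodes has 13 edges, and such trees are counted by C_13. So P = C_13 = 742900.
Monotone paths in an n×n grid that stay weakly below the diagonal are counted by C_n; here n = 12. So Q = C_12 = 208012.
With 24 = 2·12 people, non-crossing handshake pairings are non-crossing perfect matchings on a circle, counted by C_12. So R = C_12 = 208012.
P − Q − R = 742900 − 208012 − 208012 = 326876.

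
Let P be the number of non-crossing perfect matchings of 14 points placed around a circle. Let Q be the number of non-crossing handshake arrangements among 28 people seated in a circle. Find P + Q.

Non-crossing perfect matchings of 2n points on a circle are counted by C_n; with 14 points, n = 7. So P = C_7 = 429.
With 28 = 2·14 people, non-crossing handshake pairings are non-crossing perfect matchings on a circle, counted by C_14. So Q = C_14 = 2674440.
P + Q = 429 + 2674440 = 2674869.

2674869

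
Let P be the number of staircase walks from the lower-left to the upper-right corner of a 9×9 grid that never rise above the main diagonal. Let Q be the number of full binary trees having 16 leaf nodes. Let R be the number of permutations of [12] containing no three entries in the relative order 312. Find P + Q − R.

9491695

Sub-diagonal monotone paths from (0,0) to (9,9) biject with Dyck paths of semilength 9, giving C_9. So P = C_9 = 4862.
Full binary trees with 16 leaves have 16−1 = 15 internal nodes, so there are C_15 of them. So Q = C_15 = 9694845.
Permutations of [n] avoiding any single length-3 pattern are counted by C_n; here n = 12. So R = C_12 = 208012.
P + Q − R = 4862 + 9694845 − 208012 = 9491695.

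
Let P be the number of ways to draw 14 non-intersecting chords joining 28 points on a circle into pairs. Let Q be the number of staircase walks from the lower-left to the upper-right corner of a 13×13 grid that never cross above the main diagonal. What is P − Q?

1931540

Pairing 28 circle points by 14 non-crossing chords gives C_14 matchings. So P = C_14 = 2674440.
Monotone paths in an n×n grid that stay weakly below the diagonal are counted by C_n; here n = 13. So Q = C_13 = 742900.
P − Q = 2674440 − 742900 = 1931540.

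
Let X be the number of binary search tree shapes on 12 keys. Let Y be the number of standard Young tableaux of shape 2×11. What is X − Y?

149226

Binary trees (left/right distinguished) on n nodes are counted by C_n; here n = 12. So X = C_12 = 208012.
Standard Young tableaux of shape 2×n are counted by C_n; here n = 11. So Y = C_11 = 58786.
X − Y = 208012 − 58786 = 149226.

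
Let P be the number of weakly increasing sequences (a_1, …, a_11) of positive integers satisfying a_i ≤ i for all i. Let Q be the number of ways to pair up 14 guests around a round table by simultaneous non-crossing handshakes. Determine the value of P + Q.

59215

Weakly increasing sequences with a_i ≤ i biject with Dyck paths of semilength 11, so there are C_11. So P = C_11 = 58786.
Non-crossing handshake pairings of 2n people are counted by C_n; 14 people gives n = 7. So Q = C_7 = 429.
P + Q = 58786 + 429 = 59215.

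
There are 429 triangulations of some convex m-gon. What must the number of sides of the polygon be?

Triangulations of a convex m-gon are counted by C_{m−2}. Since C_7 = 429, the index is 7.
So m − 2 = 7, giving m = 9 sides.

9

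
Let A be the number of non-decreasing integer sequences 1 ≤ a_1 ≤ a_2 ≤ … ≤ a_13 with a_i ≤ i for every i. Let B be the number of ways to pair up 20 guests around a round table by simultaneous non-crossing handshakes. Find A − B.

726104

Weakly increasing sequences with a_i ≤ i biject with Dyck paths of semilength 13, so there are C_13. So A = C_13 = 742900.
Non-crossing handshake pairings of 2n people are counted by C_n; 20 people gives n = 10. So B = C_10 = 16796.
A − B = 742900 − 16796 = 726104.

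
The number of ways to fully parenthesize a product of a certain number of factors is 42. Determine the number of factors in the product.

6

Parenthesizations of m factors are counted by C_{m−1}. Since C_5 = 42, the index is 5.
So the index is 5, and the number of factors is 5 + 1 = 6.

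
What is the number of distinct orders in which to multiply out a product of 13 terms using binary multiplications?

208012

Parenthesizations of m factors correspond to full binary trees with m leaves, counted by C_{m−1}; m = 13 gives C_12.
C_12 = C(24,12)/13 = 2704156/13 = 208012.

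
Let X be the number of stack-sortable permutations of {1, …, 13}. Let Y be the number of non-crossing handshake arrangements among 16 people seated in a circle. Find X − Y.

741470

Stack-sortable permutations are exactly the 231-avoiding ones, counted by C_n; here n = 13. So X = C_13 = 742900.
Non-crossing handshake pairings of 2n people are counted by C_n; 16 people gives n = 8. So Y = C_8 = 1430.
X − Y = 742900 − 1430 = 741470.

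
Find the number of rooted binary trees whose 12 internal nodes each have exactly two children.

The number of full binary trees on 12 internal nodes is the Catalan number C_12.
C_12 = C_11 · 2(2·11+1)/(11+2) = 58786 · 46/13 = 208012.

208012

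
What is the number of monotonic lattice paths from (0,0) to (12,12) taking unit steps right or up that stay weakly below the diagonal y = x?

Monotone paths in an n×n grid that stay weakly below the diagonal are counted by C_n; here n = 12.
C_12 = C(24,12)/13 = 2704156/13 = 208012.

208012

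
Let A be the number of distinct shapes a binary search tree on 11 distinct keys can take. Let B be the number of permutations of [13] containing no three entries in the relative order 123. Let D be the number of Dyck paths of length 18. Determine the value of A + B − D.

Binary trees (left/right distinguished) on n nodes are counted by C_n; here n = 11. So A = C_11 = 58786.
For any fixed pattern of length 3, the pattern-avoiding permutations of [13] number C_13. So B = C_13 = 742900.
Dyck paths of semilength n (length 2n) are counted by C_n; here n = 9. So D = C_9 = 4862.
A + B − D = 58786 + 742900 − 4862 = 796824.

796824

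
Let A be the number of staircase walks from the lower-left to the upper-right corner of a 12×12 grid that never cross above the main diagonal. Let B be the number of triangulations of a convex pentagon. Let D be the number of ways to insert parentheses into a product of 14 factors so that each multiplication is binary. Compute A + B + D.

Monotone paths in an n×n grid that stay weakly below the diagonal are counted by C_n; here n = 12. So A = C_12 = 208012.
A convex 5-gon is triangulated into 3 triangles, and the number of such triangulations is the Catalan number C_{5−2} = C_3. So B = C_3 = 5.
Bracketing 14 factors into binary products is counted by C_{14−1} = C_13. So D = C_13 = 742900.
A + B + D = 208012 + 5 + 742900 = 950917.

950917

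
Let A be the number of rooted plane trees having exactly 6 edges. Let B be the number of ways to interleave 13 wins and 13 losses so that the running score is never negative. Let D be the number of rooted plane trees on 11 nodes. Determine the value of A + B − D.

726236

Rooted ordered trees with n edges are counted by C_n; here n = 6. So A = C_6 = 132.
Ballot sequences with n votes each where one side never trails are Dyck words, counted by C_n; here n = 13. So B = C_13 = 742900.
Rooted ordered (plane) trees on m nodes have m−1 edges and are counted by C_{m−1}; m = 11 gives C_10. So D = C_10 = 16796.
A + B − D = 132 + 742900 − 16796 = 726236.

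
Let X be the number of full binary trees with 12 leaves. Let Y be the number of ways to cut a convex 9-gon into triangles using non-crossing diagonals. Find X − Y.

58357

A full binary tree with L leaves has L−1 internal nodes and is counted by C_{L−1}; L = 12 gives C_11. So X = C_11 = 58786.
The number of triangulations of a 9-gon is the Catalan number C_7 (index = sides − 2). So Y = C_7 = 429.
X − Y = 58786 − 429 = 58357.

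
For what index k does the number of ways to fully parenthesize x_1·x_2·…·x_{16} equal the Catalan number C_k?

Bracketing 16 factors into binary products is counted by C_{16−1} = C_15.

15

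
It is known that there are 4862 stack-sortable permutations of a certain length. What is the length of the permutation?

Stack-sortable permutations of [n] are counted by C_n, and C_9 = 4862.

9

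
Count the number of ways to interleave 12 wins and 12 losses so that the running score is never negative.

Ballot sequences with n votes each where one side never trails are Dyck words, counted by C_n; here n = 12.
C_12 = C(24,12)/13 = 2704156/13 = 208012.

208012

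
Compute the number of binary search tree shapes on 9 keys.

4862

There are C_n binary search tree shapes on n keys; with n = 9 that is C_9.
C_9 = C(18,9)/10 = 48620/10 = 4862.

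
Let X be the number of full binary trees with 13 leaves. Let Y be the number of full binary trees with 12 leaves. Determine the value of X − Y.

149226

Full binary trees with 13 leaves have 13−1 = 12 internal nodes, so there are C_12 of them. So X = C_12 = 208012.
A full binary tree with L leaves has L−1 internal nodes and is counted by C_{L−1}; L = 12 gives C_11. So Y = C_11 = 58786.
X − Y = 208012 − 58786 = 149226.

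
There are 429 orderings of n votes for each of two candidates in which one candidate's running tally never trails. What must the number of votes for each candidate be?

Such ballot sequences with n votes each are counted by C_n; 429 = C_7.

7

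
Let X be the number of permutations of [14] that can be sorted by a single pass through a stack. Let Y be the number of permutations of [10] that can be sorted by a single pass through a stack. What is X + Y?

2691236

By Knuth's characterisation, the stack-sortable permutations of length 14 are the 231-avoiders, numbering C_14. So X = C_14 = 2674440.
By Knuth's characterisation, the stack-sortable permutations of length 10 are the 231-avoiders, numbering C_10. So Y = C_10 = 16796.
X + Y = 2674440 + 16796 = 2691236.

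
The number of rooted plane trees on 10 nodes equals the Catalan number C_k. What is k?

Rooted ordered (plane) trees on m nodes have m−1 edges and are counted by C_{m−1}; m = 10 gives C_9.

9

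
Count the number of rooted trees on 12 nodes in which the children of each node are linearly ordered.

58786

Rooted ordered (plane) trees on m nodes have m−1 edges and are counted by C_{m−1}; m = 12 gives C_11.
C_11 = C(22,11)/12 = 705432/12 = 58786.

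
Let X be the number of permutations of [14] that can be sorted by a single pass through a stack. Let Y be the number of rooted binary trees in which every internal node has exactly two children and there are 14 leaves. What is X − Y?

1931540

By Knuth's characterisation, the stack-sortable permutations of length 14 are the 231-avoiders, numbering C_14. So X = C_14 = 2674440.
Full binary trees with 14 leaves have 14−1 = 13 internal nodes, so there are C_13 of them. So Y = C_13 = 742900.
X − Y = 2674440 − 742900 = 1931540.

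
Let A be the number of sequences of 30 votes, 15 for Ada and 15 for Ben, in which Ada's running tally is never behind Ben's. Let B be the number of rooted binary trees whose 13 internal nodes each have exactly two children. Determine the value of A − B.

Ballot sequences with n votes each where one side never trails are Dyck words, counted by C_n; here n = 15. So A = C_15 = 9694845.
The number of full binary trees on 13 internal nodes is the Catalan number C_13. So B = C_13 = 742900.
A − B = 9694845 − 742900 = 8951945.

8951945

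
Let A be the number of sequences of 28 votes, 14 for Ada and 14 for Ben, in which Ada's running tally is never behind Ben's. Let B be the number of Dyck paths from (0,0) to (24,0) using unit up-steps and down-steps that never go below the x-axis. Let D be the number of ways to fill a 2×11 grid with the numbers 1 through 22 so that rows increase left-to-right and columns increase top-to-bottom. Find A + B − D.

2823666

Ballot sequences with n votes each where one side never trails are Dyck words, counted by C_n; here n = 14. So A = C_14 = 2674440.
A Dyck path with 12 up-steps and 12 down-steps has semilength 12, so there are C_12 of them. So B = C_12 = 208012.
By the hook-length formula (or a Dyck-path bijection), SYT of shape 2×11 number C_11. So D = C_11 = 58786.
A + B − D = 2674440 + 208012 − 58786 = 2823666.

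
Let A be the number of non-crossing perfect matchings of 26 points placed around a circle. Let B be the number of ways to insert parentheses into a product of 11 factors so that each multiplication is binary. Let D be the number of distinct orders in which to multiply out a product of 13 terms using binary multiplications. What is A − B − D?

518092

Non-crossing perfect matchings of 2n points on a circle are counted by C_n; with 26 points, n = 13. So A = C_13 = 742900.
Ways to associate a product of 11 factors correspond to binary trees on 11 leaves, so the count is C_10. So B = C_10 = 16796.
Parenthesizations of m factors correspond to full binary trees with m leaves, counted by C_{m−1}; m = 13 gives C_12. So D = C_12 = 208012.
A − B − D = 742900 − 16796 − 208012 = 518092.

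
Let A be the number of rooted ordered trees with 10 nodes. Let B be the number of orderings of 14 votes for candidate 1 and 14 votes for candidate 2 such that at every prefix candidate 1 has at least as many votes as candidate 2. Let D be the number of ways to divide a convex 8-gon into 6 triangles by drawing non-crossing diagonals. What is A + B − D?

2679170

Rooted ordered (plane) trees on m nodes have m−1 edges and are counted by C_{m−1}; m = 10 gives C_9. So A = C_9 = 4862.
Reading a vote for the leader as '(' and for the other as ')' turns such a sequence into a balanced string of 14 pairs, so the count is C_14. So B = C_14 = 2674440.
A convex 8-gon is triangulated into 6 triangles, and the number of such triangulations is the Catalan number C_{8−2} = C_6. So D = C_6 = 132.
A + B − D = 4862 + 2674440 − 132 = 2679170.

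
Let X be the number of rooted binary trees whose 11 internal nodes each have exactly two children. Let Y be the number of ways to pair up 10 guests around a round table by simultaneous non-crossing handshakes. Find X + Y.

58828

Full binary trees with n internal nodes are counted by C_n; here n = 11. So X = C_11 = 58786.
With 10 = 2·5 people, non-crossing handshake pairings are non-crossing perfect matchings on a circle, counted by C_5. So Y = C_5 = 42.
X + Y = 58786 + 42 = 58828.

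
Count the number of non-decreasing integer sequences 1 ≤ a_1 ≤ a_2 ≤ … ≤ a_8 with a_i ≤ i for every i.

1430

Weakly increasing sequences with a_i ≤ i biject with Dyck paths of semilength 8, so there are C_8.
C_8 = 1430.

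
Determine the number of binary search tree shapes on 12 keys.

There are C_n binary search tree shapes on n keys; with n = 12 that is C_12.
C_12 = C(24,12)/13 = 2704156/13 = 208012.

208012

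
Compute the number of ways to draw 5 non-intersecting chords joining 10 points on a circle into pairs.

Non-crossing perfect matchings of 2n points on a circle are counted by C_n; with 10 points, n = 5.
C_5 = C(10,5)/6 = 252/6 = 42.

42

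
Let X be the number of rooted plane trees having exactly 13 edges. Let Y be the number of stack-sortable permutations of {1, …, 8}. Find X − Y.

Rooted ordered trees with n edges are counted by C_n; here n = 13. So X = C_13 = 742900.
By Knuth's characterisation, the stack-sortable permutations of length 8 are the 231-avoiders, numbering C_8. So Y = C_8 = 1430.
X − Y = 742900 − 1430 = 741470.

741470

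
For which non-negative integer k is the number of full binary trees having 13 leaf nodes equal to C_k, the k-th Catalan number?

12

A full binary tree with L leaves has L−1 internal nodes and is counted by C_{L−1}; L = 13 gives C_12.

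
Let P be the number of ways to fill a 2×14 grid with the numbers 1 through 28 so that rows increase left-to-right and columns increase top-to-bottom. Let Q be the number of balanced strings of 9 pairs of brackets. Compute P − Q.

By the hook-length formula (or a Dyck-path bijection), SYT of shape 2×14 number C_14. So P = C_14 = 2674440.
With 9 pairs the number of balanced bracket strings is the Catalan number C_9. So Q = C_9 = 4862.
P − Q = 2674440 − 4862 = 2669578.

2669578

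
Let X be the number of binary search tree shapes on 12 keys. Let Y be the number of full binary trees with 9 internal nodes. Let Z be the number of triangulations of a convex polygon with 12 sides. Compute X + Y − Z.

196078

Rooted binary trees with 12 nodes (each child slot possibly empty) number C_12. So X = C_12 = 208012.
Full binary trees with n internal nodes are counted by C_n; here n = 9. So Y = C_9 = 4862.
The number of triangulations of a 12-gon is the Catalan number C_10 (index = sides − 2). So Z = C_10 = 16796.
X + Y − Z = 208012 + 4862 − 16796 = 196078.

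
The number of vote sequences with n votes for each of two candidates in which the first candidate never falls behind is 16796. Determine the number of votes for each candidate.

10

Such ballot sequences with n votes each are counted by C_n; 16796 = C_10.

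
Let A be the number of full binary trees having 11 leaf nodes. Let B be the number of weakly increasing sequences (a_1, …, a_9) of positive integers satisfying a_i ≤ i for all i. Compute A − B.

A full binary tree with L leaves has L−1 internal nodes and is counted by C_{L−1}; L = 11 gives C_10. So A = C_10 = 16796.
Weakly increasing sequences with a_i ≤ i biject with Dyck paths of semilength 9, so there are C_9. So B = C_9 = 4862.
A − B = 16796 − 4862 = 11934.

11934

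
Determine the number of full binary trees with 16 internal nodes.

The number of full binary trees on 16 internal nodes is the Catalan number C_16.
C_16 = 35357670.

35357670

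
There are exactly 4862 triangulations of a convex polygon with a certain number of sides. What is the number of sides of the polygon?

Triangulations of a convex m-gon are counted by C_{m−2}; 4862 = C_9.
So m − 2 = 9, giving m = 11 sides.

11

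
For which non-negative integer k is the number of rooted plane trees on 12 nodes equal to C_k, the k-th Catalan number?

11

Rooted ordered (plane) trees on m nodes have m−1 edges and are counted by C_{m−1}; m = 12 gives C_11.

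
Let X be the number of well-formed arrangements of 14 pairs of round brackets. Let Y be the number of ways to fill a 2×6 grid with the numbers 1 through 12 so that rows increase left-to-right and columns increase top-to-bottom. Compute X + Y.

2674572

With 14 pairs the number of balanced bracket strings is the Catalan number C_14. So X = C_14 = 2674440.
Standard Young tableaux of shape 2×n are counted by C_n; here n = 6. So Y = C_6 = 132.
X + Y = 2674440 + 132 = 2674572.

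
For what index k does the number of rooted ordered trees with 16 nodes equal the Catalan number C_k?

15

Rooted ordered (plane) trees on m nodes have m−1 edges and are counted by C_{m−1}; m = 16 gives C_15.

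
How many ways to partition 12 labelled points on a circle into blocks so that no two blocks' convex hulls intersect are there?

208012

The non-crossing partitions of [12] form a lattice of size C_12.
C_12 = C(24,12)/13 = 2704156/13 = 208012.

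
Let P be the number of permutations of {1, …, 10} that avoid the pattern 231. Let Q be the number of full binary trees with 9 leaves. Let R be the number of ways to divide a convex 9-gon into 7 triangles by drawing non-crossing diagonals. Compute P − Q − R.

For any fixed pattern of length 3, the pattern-avoiding permutations of [10] number C_10. So P = C_10 = 16796.
A full binary tree with L leaves has L−1 internal nodes and is counted by C_{L−1}; L = 9 gives C_8. So Q = C_8 = 1430.
Triangulations of a convex m-gon are counted by C_{m−2}; with m = 9 this is C_7. So R = C_7 = 429.
P − Q − R = 16796 − 1430 − 429 = 14937.

14937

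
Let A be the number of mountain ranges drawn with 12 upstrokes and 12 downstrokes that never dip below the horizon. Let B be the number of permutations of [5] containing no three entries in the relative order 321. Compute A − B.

A Dyck path with 12 up-steps and 12 down-steps has semilength 12, so there are C_12 of them. So A = C_12 = 208012.
Permutations of [n] avoiding any single length-3 pattern are counted by C_n; here n = 5. So B = C_5 = 42.
A − B = 208012 − 42 = 207970.

207970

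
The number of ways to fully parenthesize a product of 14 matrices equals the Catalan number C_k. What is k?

Ways to associate a product of 14 factors correspond to binary trees on 14 leaves, so the count is C_13.

13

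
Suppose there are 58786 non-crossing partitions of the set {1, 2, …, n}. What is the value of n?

11

Non-crossing partitions of [n] are counted by C_n; 58786 = C_11.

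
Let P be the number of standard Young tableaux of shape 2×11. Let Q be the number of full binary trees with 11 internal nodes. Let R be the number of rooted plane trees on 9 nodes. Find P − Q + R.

1430

By the hook-length formula (or a Dyck-path bijection), SYT of shape 2×11 number C_11. So P = C_11 = 58786.
Full binary trees with n internal nodes are counted by C_n; here n = 11. So Q = C_11 = 58786.
Rooted ordered (plane) trees on m nodes have m−1 edges and are counted by C_{m−1}; m = 9 gives C_8. So R = C_8 = 1430.
P − Q + R = 58786 − 58786 + 1430 = 1430.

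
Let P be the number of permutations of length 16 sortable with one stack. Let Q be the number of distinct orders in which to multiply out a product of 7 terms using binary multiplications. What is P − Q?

By Knuth's characterisation, the stack-sortable permutations of length 16 are the 231-avoiders, numbering C_16. So P = C_16 = 35357670.
Parenthesizations of m factors correspond to full binary trees with m leaves, counted by C_{m−1}; m = 7 gives C_6. So Q = C_6 = 132.
P − Q = 35357670 − 132 = 35357538.

35357538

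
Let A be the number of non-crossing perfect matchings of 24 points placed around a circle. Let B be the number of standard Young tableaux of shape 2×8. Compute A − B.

Pairing 24 circle points by 12 non-crossing chords gives C_12 matchings. So A = C_12 = 208012.
By the hook-length formula (or a Dyck-path bijection), SYT of shape 2×8 number C_8. So B = C_8 = 1430.
A − B = 208012 − 1430 = 206582.

206582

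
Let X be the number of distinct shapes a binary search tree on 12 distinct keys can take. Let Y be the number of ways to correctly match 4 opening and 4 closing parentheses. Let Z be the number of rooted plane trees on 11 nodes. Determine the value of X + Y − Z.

191230

There are C_n binary search tree shapes on n keys; with n = 12 that is C_12. So X = C_12 = 208012.
Balanced strings of n pairs of brackets are counted by C_n; here n = 4. So Y = C_4 = 14.
A rooted plane tree on 11 nodes has 10 edges, and such trees are counted by C_10. So Z = C_10 = 16796.
X + Y − Z = 208012 + 14 − 16796 = 191230.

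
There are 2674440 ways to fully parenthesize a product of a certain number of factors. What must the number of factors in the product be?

Parenthesizations of m factors are counted by C_{m−1}, and C_14 = 2674440.
So the index is 14, and the number of factors is 14 + 1 = 15.

15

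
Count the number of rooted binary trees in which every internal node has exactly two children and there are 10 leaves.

4862

Full binary trees with 10 leaves have 10−1 = 9 internal nodes, so there are C_9 of them.
C_9 = C(18,9)/10 = 48620/10 = 4862.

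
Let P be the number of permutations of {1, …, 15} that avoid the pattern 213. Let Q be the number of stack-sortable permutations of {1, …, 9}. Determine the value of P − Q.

Permutations of [n] avoiding any single length-3 pattern are counted by C_n; here n = 15. So P = C_15 = 9694845.
Stack-sortable permutations are exactly the 231-avoiding ones, counted by C_n; here n = 9. So Q = C_9 = 4862.
P − Q = 9694845 − 4862 = 9689983.

9689983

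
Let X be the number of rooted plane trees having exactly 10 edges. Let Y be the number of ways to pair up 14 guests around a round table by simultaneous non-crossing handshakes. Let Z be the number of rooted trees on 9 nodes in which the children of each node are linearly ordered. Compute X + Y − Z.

15795

Rooted ordered trees with n edges are counted by C_n; here n = 10. So X = C_10 = 16796.
With 14 = 2·7 people, non-crossing handshake pairings are non-crossing perfect matchings on a circle, counted by C_7. So Y = C_7 = 429.
Rooted ordered (plane) trees on m nodes have m−1 edges and are counted by C_{m−1}; m = 9 gives C_8. So Z = C_8 = 1430.
X + Y − Z = 16796 + 429 − 1430 = 15795.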